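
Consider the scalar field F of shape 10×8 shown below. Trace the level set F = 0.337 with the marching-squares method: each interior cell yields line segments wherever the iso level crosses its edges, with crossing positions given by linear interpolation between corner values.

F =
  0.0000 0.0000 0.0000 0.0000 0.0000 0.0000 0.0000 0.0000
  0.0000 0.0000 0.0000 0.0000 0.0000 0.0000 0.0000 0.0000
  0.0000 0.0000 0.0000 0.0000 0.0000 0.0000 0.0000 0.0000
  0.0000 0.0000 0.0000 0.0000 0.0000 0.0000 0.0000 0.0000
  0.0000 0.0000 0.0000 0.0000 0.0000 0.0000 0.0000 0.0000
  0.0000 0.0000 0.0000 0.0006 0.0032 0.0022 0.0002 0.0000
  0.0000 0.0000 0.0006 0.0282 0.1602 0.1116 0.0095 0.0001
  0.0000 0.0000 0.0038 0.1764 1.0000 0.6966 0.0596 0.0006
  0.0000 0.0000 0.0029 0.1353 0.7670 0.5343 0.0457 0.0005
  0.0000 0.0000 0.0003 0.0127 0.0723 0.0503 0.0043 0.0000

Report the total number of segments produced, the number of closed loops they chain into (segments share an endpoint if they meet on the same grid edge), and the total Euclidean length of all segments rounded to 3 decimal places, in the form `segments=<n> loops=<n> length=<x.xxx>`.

segments=8 loops=1 length=7.514

cell (6,3): code 0100 → (6.211,4.000)–(7.000,3.195)
cell (6,4): code 1100 → (6.385,5.000)–(6.211,4.000)
cell (6,5): code 1000 → (7.000,5.565)–(6.385,5.000)
cell (7,3): code 0110 → (7.000,3.195)–(8.000,3.319)
cell (7,5): code 1001 → (8.000,5.404)–(7.000,5.565)
cell (8,3): code 0010 → (8.000,3.319)–(8.619,4.000)
cell (8,4): code 0011 → (8.619,4.000)–(8.408,5.000)
cell (8,5): code 0001 → (8.408,5.000)–(8.000,5.404)
total: 8 segments, chained into 1 closed loop(s), length Σ = 7.513715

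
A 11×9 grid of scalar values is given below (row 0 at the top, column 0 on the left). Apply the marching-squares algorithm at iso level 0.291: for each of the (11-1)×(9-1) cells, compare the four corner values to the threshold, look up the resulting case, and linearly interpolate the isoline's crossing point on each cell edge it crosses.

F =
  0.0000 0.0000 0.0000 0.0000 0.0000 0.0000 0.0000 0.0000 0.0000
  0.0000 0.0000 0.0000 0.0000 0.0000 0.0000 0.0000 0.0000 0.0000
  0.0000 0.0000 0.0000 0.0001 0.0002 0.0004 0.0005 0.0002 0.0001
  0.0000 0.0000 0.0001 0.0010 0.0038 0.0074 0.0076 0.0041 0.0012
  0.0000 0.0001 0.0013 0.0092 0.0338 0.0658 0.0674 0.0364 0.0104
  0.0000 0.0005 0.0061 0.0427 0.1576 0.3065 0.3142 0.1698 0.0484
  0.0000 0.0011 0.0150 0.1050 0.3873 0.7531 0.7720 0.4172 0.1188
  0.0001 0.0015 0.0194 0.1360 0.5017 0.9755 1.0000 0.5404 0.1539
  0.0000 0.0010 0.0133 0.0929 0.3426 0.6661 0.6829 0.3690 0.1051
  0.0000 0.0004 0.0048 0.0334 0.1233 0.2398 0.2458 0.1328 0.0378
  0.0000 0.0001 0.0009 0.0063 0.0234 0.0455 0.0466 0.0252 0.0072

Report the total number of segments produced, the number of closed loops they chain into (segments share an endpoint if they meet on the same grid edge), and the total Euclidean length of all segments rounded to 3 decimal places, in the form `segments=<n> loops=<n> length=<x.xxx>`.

segments=16 loops=1 length=12.824

cell (4,4): code 0100 → (4.936,5.000)–(5.000,4.896)
cell (4,5): code 1100 → (4.906,6.000)–(4.936,5.000)
cell (4,6): code 1000 → (5.000,6.161)–(4.906,6.000)
cell (5,3): code 0100 → (5.581,4.000)–(6.000,3.659)
cell (5,4): code 1110 → (5.000,4.896)–(5.581,4.000)
cell (5,6): code 1101 → (5.490,7.000)–(5.000,6.161)
cell (5,7): code 1000 → (6.000,7.423)–(5.490,7.000)
cell (6,3): code 0110 → (6.000,3.659)–(7.000,3.424)
cell (6,7): code 1001 → (7.000,7.645)–(6.000,7.423)
cell (7,3): code 0110 → (7.000,3.424)–(8.000,3.793)
cell (7,7): code 1001 → (8.000,7.296)–(7.000,7.645)
cell (8,3): code 0010 → (8.000,3.793)–(8.235,4.000)
cell (8,4): code 0011 → (8.235,4.000)–(8.880,5.000)
cell (8,5): code 0011 → (8.880,5.000)–(8.897,6.000)
cell (8,6): code 0011 → (8.897,6.000)–(8.330,7.000)
cell (8,7): code 0001 → (8.330,7.000)–(8.000,7.296)
total: 16 segments, chained into 1 closed loop(s), length Σ = 12.824236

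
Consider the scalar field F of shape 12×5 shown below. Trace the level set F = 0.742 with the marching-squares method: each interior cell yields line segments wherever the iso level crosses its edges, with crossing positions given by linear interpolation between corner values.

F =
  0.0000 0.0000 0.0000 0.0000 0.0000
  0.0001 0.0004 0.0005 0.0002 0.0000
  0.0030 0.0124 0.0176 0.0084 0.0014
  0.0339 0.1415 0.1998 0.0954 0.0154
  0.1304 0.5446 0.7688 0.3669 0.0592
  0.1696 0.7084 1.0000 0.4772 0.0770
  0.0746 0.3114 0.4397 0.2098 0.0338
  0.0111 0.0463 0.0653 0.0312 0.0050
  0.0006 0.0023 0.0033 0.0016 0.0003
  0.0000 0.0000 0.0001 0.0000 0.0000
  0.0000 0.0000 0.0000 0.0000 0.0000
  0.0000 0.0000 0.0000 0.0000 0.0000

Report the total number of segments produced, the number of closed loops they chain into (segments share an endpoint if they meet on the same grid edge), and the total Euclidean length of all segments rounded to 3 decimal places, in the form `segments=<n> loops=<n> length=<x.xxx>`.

cell (3,1): code 0100 → (3.953,2.000)–(4.000,1.880)
cell (3,2): code 1000 → (4.000,2.067)–(3.953,2.000)
cell (4,1): code 0110 → (4.000,1.880)–(5.000,1.115)
cell (4,2): code 1001 → (5.000,2.493)–(4.000,2.067)
cell (5,1): code 0010 → (5.000,1.115)–(5.460,2.000)
cell (5,2): code 0001 → (5.460,2.000)–(5.000,2.493)
total: 6 segments, chained into 1 closed loop(s), length Σ = 4.228981

segments=6 loops=1 length=4.229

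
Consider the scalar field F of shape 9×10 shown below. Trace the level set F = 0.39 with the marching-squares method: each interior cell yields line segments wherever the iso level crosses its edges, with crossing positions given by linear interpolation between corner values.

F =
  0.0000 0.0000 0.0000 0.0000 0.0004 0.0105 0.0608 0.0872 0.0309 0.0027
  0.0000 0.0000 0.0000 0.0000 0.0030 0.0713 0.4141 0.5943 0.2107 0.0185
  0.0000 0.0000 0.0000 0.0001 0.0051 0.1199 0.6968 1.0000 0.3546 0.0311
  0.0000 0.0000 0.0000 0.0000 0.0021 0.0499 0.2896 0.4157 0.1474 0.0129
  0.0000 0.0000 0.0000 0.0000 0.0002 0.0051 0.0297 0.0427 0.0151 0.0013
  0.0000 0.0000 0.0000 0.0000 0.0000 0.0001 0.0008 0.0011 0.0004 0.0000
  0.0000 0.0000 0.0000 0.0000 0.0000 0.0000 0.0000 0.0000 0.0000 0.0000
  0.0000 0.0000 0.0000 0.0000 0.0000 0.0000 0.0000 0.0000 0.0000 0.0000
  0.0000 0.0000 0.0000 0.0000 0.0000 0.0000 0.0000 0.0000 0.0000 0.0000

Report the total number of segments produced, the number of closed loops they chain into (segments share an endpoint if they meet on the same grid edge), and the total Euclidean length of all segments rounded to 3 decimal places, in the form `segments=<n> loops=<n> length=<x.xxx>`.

segments=10 loops=1 length=7.404

cell (0,5): code 0100 → (0.932,6.000)–(1.000,5.930)
cell (0,6): code 1100 → (0.597,7.000)–(0.932,6.000)
cell (0,7): code 1000 → (1.000,7.533)–(0.597,7.000)
cell (1,5): code 0110 → (1.000,5.930)–(2.000,5.468)
cell (1,7): code 1001 → (2.000,7.945)–(1.000,7.533)
cell (2,5): code 0010 → (2.000,5.468)–(2.753,6.000)
cell (2,6): code 0111 → (2.753,6.000)–(3.000,6.796)
cell (2,7): code 1001 → (3.000,7.096)–(2.000,7.945)
cell (3,6): code 0010 → (3.000,6.796)–(3.069,7.000)
cell (3,7): code 0001 → (3.069,7.000)–(3.000,7.096)
total: 10 segments, chained into 1 closed loop(s), length Σ = 7.404269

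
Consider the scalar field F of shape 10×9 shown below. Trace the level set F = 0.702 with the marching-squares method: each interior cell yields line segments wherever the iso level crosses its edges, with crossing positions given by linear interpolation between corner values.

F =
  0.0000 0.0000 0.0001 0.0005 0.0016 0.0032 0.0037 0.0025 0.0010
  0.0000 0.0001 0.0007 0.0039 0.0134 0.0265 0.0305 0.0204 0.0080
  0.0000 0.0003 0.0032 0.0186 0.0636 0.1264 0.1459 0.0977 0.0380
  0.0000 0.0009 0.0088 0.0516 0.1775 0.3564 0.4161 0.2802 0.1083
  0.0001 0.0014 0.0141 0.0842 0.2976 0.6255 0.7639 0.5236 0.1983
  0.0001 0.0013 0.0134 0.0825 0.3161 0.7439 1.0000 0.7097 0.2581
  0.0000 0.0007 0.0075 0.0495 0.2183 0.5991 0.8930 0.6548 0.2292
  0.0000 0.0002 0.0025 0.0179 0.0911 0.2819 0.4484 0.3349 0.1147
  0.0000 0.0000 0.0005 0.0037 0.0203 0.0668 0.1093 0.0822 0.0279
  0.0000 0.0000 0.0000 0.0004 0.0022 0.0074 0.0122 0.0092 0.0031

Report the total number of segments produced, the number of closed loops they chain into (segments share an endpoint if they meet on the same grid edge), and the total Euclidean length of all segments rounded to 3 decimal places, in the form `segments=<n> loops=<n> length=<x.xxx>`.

segments=12 loops=1 length=7.079

cell (3,5): code 0100 → (3.822,6.000)–(4.000,5.553)
cell (3,6): code 1000 → (4.000,6.258)–(3.822,6.000)
cell (4,4): code 0100 → (4.646,5.000)–(5.000,4.902)
cell (4,5): code 1110 → (4.000,5.553)–(4.646,5.000)
cell (4,6): code 1101 → (4.959,7.000)–(4.000,6.258)
cell (4,7): code 1000 → (5.000,7.017)–(4.959,7.000)
cell (5,4): code 0010 → (5.000,4.902)–(5.289,5.000)
cell (5,5): code 0111 → (5.289,5.000)–(6.000,5.350)
cell (5,6): code 1011 → (6.000,6.802)–(5.140,7.000)
cell (5,7): code 0001 → (5.140,7.000)–(5.000,7.017)
cell (6,5): code 0010 → (6.000,5.350)–(6.430,6.000)
cell (6,6): code 0001 → (6.430,6.000)–(6.000,6.802)
total: 12 segments, chained into 1 closed loop(s), length Σ = 7.079163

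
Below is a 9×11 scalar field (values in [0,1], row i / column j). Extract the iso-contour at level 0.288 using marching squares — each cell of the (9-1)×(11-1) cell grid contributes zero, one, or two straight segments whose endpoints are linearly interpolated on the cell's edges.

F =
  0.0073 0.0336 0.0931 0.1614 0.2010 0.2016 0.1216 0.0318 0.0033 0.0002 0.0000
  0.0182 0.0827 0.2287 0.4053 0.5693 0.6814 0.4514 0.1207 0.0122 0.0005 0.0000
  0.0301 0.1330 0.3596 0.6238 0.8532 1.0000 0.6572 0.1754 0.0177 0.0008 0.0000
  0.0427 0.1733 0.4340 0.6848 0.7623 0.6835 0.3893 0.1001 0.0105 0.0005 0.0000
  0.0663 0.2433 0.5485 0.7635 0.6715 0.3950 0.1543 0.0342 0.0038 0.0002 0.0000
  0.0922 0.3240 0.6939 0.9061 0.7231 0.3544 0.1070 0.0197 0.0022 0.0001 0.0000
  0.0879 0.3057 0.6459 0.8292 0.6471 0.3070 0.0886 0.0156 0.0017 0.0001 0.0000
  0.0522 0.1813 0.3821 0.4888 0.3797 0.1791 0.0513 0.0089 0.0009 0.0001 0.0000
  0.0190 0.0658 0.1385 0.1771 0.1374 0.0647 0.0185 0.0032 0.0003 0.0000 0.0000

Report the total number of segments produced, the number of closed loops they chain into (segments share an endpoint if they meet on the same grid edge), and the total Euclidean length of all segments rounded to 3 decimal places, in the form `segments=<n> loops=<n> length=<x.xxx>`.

cell (0,2): code 0100 → (0.519,3.000)–(1.000,2.336)
cell (0,3): code 1100 → (0.236,4.000)–(0.519,3.000)
cell (0,4): code 1100 → (0.180,5.000)–(0.236,4.000)
cell (0,5): code 1100 → (0.505,6.000)–(0.180,5.000)
cell (0,6): code 1000 → (1.000,6.494)–(0.505,6.000)
cell (1,1): code 0100 → (1.453,2.000)–(2.000,1.684)
cell (1,2): code 1110 → (1.000,2.336)–(1.453,2.000)
cell (1,6): code 1001 → (2.000,6.766)–(1.000,6.494)
cell (2,1): code 0110 → (2.000,1.684)–(3.000,1.440)
cell (2,6): code 1001 → (3.000,6.350)–(2.000,6.766)
cell (3,1): code 0110 → (3.000,1.440)–(4.000,1.146)
cell (3,5): code 1011 → (4.000,5.445)–(3.431,6.000)
cell (3,6): code 0001 → (3.431,6.000)–(3.000,6.350)
cell (4,0): code 0100 → (4.554,1.000)–(5.000,0.845)
cell (4,1): code 1110 → (4.000,1.146)–(4.554,1.000)
cell (4,5): code 1001 → (5.000,5.268)–(4.000,5.445)
cell (5,0): code 0110 → (5.000,0.845)–(6.000,0.919)
cell (5,5): code 1001 → (6.000,5.087)–(5.000,5.268)
cell (6,0): code 0010 → (6.000,0.919)–(6.142,1.000)
cell (6,1): code 0111 → (6.142,1.000)–(7.000,1.531)
cell (6,4): code 1011 → (7.000,4.457)–(6.149,5.000)
cell (6,5): code 0001 → (6.149,5.000)–(6.000,5.087)
cell (7,1): code 0010 → (7.000,1.531)–(7.386,2.000)
cell (7,2): code 0011 → (7.386,2.000)–(7.644,3.000)
cell (7,3): code 0011 → (7.644,3.000)–(7.378,4.000)
cell (7,4): code 0001 → (7.378,4.000)–(7.000,4.457)
total: 26 segments, chained into 1 closed loop(s), length Σ = 21.051780

segments=26 loops=1 length=21.052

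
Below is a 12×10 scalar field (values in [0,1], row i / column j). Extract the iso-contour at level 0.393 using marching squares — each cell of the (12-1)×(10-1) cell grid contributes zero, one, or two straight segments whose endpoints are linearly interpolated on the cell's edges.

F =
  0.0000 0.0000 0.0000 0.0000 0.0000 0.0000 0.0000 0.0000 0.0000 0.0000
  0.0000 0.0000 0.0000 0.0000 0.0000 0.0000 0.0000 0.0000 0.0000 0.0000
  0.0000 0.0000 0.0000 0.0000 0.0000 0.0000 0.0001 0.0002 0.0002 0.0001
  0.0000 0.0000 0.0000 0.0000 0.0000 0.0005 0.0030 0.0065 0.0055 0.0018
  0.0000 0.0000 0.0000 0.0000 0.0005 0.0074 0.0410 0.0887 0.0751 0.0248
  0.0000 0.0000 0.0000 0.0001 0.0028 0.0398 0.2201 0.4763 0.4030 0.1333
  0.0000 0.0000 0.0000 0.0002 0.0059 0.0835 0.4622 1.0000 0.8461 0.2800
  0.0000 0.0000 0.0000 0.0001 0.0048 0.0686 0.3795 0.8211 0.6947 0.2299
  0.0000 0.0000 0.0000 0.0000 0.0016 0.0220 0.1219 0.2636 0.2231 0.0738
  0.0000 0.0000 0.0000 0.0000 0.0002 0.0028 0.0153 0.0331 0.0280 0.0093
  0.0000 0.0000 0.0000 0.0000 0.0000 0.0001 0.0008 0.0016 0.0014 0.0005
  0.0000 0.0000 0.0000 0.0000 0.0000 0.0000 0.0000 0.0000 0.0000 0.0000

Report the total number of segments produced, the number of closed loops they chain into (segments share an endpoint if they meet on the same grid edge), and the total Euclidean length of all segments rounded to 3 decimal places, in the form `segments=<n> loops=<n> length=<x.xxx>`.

cell (4,6): code 0100 → (4.785,7.000)–(5.000,6.675)
cell (4,7): code 1100 → (4.970,8.000)–(4.785,7.000)
cell (4,8): code 1000 → (5.000,8.037)–(4.970,8.000)
cell (5,5): code 0100 → (5.714,6.000)–(6.000,5.817)
cell (5,6): code 1110 → (5.000,6.675)–(5.714,6.000)
cell (5,8): code 1001 → (6.000,8.800)–(5.000,8.037)
cell (6,5): code 0010 → (6.000,5.817)–(6.837,6.000)
cell (6,6): code 0111 → (6.837,6.000)–(7.000,6.031)
cell (6,8): code 1001 → (7.000,8.649)–(6.000,8.800)
cell (7,6): code 0010 → (7.000,6.031)–(7.768,7.000)
cell (7,7): code 0011 → (7.768,7.000)–(7.640,8.000)
cell (7,8): code 0001 → (7.640,8.000)–(7.000,8.649)
total: 12 segments, chained into 1 closed loop(s), length Σ = 9.224677

segments=12 loops=1 length=9.225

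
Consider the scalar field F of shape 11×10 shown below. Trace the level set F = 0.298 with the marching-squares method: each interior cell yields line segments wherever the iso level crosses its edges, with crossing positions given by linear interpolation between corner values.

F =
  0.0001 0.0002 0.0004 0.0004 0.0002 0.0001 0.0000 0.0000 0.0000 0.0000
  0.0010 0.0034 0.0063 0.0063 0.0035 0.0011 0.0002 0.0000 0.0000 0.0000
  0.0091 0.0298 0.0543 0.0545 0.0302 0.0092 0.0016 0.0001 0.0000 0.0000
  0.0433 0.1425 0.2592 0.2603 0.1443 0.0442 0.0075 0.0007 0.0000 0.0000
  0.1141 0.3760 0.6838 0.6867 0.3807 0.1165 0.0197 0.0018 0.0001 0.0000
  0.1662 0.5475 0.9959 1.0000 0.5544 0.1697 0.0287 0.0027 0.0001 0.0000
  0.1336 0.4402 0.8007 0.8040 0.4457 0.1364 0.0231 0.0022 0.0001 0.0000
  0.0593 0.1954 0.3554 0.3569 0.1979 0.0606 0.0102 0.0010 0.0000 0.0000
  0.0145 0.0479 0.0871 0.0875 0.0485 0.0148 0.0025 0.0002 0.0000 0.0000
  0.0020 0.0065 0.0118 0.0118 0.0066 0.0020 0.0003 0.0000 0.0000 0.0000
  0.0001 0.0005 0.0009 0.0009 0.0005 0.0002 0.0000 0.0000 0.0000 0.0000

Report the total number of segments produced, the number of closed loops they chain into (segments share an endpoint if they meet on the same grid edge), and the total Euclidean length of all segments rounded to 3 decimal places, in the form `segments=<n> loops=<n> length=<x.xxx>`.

segments=16 loops=1 length=13.244

cell (3,0): code 0100 → (3.666,1.000)–(4.000,0.702)
cell (3,1): code 1100 → (3.091,2.000)–(3.666,1.000)
cell (3,2): code 1100 → (3.088,3.000)–(3.091,2.000)
cell (3,3): code 1100 → (3.650,4.000)–(3.088,3.000)
cell (3,4): code 1000 → (4.000,4.313)–(3.650,4.000)
cell (4,0): code 0110 → (4.000,0.702)–(5.000,0.346)
cell (4,4): code 1001 → (5.000,4.666)–(4.000,4.313)
cell (5,0): code 0110 → (5.000,0.346)–(6.000,0.536)
cell (5,4): code 1001 → (6.000,4.478)–(5.000,4.666)
cell (6,0): code 0010 → (6.000,0.536)–(6.581,1.000)
cell (6,1): code 0111 → (6.581,1.000)–(7.000,1.641)
cell (6,3): code 1011 → (7.000,3.370)–(6.596,4.000)
cell (6,4): code 0001 → (6.596,4.000)–(6.000,4.478)
cell (7,1): code 0010 → (7.000,1.641)–(7.214,2.000)
cell (7,2): code 0011 → (7.214,2.000)–(7.219,3.000)
cell (7,3): code 0001 → (7.219,3.000)–(7.000,3.370)
total: 16 segments, chained into 1 closed loop(s), length Σ = 13.244245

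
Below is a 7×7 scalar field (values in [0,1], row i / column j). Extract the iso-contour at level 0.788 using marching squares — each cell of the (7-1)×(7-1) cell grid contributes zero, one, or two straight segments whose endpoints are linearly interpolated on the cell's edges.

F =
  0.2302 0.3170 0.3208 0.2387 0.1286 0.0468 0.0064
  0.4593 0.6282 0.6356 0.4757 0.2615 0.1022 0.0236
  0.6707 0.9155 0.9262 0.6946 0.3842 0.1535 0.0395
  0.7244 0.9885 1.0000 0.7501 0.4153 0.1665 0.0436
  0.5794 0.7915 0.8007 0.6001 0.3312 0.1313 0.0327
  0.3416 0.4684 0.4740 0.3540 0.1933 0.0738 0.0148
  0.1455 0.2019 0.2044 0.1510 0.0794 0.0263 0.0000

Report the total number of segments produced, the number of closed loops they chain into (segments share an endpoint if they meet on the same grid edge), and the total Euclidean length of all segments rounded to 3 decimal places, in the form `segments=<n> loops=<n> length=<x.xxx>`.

segments=10 loops=1 length=8.118

cell (1,0): code 0100 → (1.556,1.000)–(2.000,0.479)
cell (1,1): code 1100 → (1.524,2.000)–(1.556,1.000)
cell (1,2): code 1000 → (2.000,2.597)–(1.524,2.000)
cell (2,0): code 0110 → (2.000,0.479)–(3.000,0.241)
cell (2,2): code 1001 → (3.000,2.848)–(2.000,2.597)
cell (3,0): code 0110 → (3.000,0.241)–(4.000,0.983)
cell (3,2): code 1001 → (4.000,2.063)–(3.000,2.848)
cell (4,0): code 0010 → (4.000,0.983)–(4.011,1.000)
cell (4,1): code 0011 → (4.011,1.000)–(4.039,2.000)
cell (4,2): code 0001 → (4.039,2.000)–(4.000,2.063)
total: 10 segments, chained into 1 closed loop(s), length Σ = 8.118368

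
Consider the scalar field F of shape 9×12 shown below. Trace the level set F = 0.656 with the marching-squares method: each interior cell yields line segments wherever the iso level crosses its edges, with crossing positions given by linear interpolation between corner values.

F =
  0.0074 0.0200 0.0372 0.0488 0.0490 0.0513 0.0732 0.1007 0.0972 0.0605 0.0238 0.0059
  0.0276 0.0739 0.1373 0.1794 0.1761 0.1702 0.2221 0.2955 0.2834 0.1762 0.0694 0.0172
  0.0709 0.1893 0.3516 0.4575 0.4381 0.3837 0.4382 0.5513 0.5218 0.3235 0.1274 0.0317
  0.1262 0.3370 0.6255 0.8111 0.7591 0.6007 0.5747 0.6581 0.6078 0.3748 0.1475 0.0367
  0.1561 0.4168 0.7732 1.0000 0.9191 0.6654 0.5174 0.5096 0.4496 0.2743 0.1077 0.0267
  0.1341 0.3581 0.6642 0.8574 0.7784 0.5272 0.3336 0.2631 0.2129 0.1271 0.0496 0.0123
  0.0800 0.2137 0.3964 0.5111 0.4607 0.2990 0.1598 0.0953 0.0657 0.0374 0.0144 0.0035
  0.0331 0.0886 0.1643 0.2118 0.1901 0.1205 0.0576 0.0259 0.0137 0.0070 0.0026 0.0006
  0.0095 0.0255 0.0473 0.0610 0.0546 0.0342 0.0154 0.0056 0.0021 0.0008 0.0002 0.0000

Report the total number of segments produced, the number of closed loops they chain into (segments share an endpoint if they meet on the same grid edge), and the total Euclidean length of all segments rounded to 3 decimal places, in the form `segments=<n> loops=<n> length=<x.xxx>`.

segments=18 loops=2 length=10.056

cell (2,2): code 0100 → (2.561,3.000)–(3.000,2.164)
cell (2,3): code 1100 → (2.679,4.000)–(2.561,3.000)
cell (2,4): code 1000 → (3.000,4.651)–(2.679,4.000)
cell (2,6): code 0100 → (2.980,7.000)–(3.000,6.975)
cell (2,7): code 1000 → (3.000,7.042)–(2.980,7.000)
cell (3,1): code 0100 → (3.206,2.000)–(4.000,1.671)
cell (3,2): code 1110 → (3.000,2.164)–(3.206,2.000)
cell (3,4): code 1101 → (3.855,5.000)–(3.000,4.651)
cell (3,5): code 1000 → (4.000,5.064)–(3.855,5.000)
cell (3,6): code 0010 → (3.000,6.975)–(3.014,7.000)
cell (3,7): code 0001 → (3.014,7.000)–(3.000,7.042)
cell (4,1): code 0110 → (4.000,1.671)–(5.000,1.973)
cell (4,4): code 1011 → (5.000,4.487)–(4.068,5.000)
cell (4,5): code 0001 → (4.068,5.000)–(4.000,5.064)
cell (5,1): code 0010 → (5.000,1.973)–(5.031,2.000)
cell (5,2): code 0011 → (5.031,2.000)–(5.582,3.000)
cell (5,3): code 0011 → (5.582,3.000)–(5.385,4.000)
cell (5,4): code 0001 → (5.385,4.000)–(5.000,4.487)
total: 18 segments, chained into 2 closed loop(s), length Σ = 10.056286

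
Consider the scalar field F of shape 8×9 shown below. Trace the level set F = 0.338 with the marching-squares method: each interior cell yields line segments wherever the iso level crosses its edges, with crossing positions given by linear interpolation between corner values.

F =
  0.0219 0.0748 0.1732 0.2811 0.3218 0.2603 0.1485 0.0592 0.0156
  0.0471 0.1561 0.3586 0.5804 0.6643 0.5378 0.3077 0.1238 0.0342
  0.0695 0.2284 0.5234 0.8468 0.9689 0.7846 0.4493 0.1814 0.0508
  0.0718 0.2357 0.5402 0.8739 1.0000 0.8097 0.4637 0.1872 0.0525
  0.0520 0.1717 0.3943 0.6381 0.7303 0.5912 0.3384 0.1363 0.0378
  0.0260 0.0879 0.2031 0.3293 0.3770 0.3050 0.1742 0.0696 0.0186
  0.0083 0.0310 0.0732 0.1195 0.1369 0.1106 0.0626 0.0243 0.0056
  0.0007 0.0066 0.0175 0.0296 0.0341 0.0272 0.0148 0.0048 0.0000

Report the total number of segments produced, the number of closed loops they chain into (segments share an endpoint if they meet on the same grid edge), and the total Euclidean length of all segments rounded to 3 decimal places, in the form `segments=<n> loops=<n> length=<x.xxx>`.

segments=20 loops=1 length=15.975

cell (0,1): code 0100 → (0.889,2.000)–(1.000,1.898)
cell (0,2): code 1100 → (0.190,3.000)–(0.889,2.000)
cell (0,3): code 1100 → (0.047,4.000)–(0.190,3.000)
cell (0,4): code 1100 → (0.280,5.000)–(0.047,4.000)
cell (0,5): code 1000 → (1.000,5.868)–(0.280,5.000)
cell (1,1): code 0110 → (1.000,1.898)–(2.000,1.372)
cell (1,5): code 1101 → (1.214,6.000)–(1.000,5.868)
cell (1,6): code 1000 → (2.000,6.415)–(1.214,6.000)
cell (2,1): code 0110 → (2.000,1.372)–(3.000,1.336)
cell (2,6): code 1001 → (3.000,6.455)–(2.000,6.415)
cell (3,1): code 0110 → (3.000,1.336)–(4.000,1.747)
cell (3,6): code 1001 → (4.000,6.002)–(3.000,6.455)
cell (4,1): code 0010 → (4.000,1.747)–(4.294,2.000)
cell (4,2): code 0011 → (4.294,2.000)–(4.972,3.000)
cell (4,3): code 0111 → (4.972,3.000)–(5.000,3.182)
cell (4,4): code 1011 → (5.000,4.542)–(4.885,5.000)
cell (4,5): code 0011 → (4.885,5.000)–(4.002,6.000)
cell (4,6): code 0001 → (4.002,6.000)–(4.000,6.002)
cell (5,3): code 0010 → (5.000,3.182)–(5.162,4.000)
cell (5,4): code 0001 → (5.162,4.000)–(5.000,4.542)
total: 20 segments, chained into 1 closed loop(s), length Σ = 15.975242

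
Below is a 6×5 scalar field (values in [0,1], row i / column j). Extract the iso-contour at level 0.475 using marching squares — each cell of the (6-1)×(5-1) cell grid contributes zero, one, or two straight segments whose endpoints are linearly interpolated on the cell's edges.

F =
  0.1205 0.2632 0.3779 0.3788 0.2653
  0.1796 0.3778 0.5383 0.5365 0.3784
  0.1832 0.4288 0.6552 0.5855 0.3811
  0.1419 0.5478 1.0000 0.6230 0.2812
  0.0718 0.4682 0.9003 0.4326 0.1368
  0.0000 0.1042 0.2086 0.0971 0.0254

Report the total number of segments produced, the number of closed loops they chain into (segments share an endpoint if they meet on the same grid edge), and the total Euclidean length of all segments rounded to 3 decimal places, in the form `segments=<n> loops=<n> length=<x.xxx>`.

segments=14 loops=1 length=10.687

cell (0,1): code 0100 → (0.605,2.000)–(1.000,1.606)
cell (0,2): code 1100 → (0.610,3.000)–(0.605,2.000)
cell (0,3): code 1000 → (1.000,3.389)–(0.610,3.000)
cell (1,1): code 0110 → (1.000,1.606)–(2.000,1.204)
cell (1,3): code 1001 → (2.000,3.541)–(1.000,3.389)
cell (2,0): code 0100 → (2.388,1.000)–(3.000,0.821)
cell (2,1): code 1110 → (2.000,1.204)–(2.388,1.000)
cell (2,3): code 1001 → (3.000,3.433)–(2.000,3.541)
cell (3,0): code 0010 → (3.000,0.821)–(3.915,1.000)
cell (3,1): code 0111 → (3.915,1.000)–(4.000,1.016)
cell (3,2): code 1011 → (4.000,2.909)–(3.777,3.000)
cell (3,3): code 0001 → (3.777,3.000)–(3.000,3.433)
cell (4,1): code 0010 → (4.000,1.016)–(4.615,2.000)
cell (4,2): code 0001 → (4.615,2.000)–(4.000,2.909)
total: 14 segments, chained into 1 closed loop(s), length Σ = 10.686986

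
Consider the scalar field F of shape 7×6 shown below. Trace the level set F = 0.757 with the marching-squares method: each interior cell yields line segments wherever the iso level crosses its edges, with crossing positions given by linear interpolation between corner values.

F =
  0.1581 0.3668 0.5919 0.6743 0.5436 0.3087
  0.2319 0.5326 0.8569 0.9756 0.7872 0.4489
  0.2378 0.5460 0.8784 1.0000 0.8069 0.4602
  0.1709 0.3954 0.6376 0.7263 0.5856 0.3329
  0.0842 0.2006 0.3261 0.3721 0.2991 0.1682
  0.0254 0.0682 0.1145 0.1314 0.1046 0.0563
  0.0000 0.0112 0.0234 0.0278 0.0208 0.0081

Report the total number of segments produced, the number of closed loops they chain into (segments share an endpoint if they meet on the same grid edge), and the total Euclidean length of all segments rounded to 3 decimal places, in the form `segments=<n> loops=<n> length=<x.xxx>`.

segments=10 loops=1 length=8.029

cell (0,1): code 0100 → (0.623,2.000)–(1.000,1.692)
cell (0,2): code 1100 → (0.274,3.000)–(0.623,2.000)
cell (0,3): code 1100 → (0.876,4.000)–(0.274,3.000)
cell (0,4): code 1000 → (1.000,4.089)–(0.876,4.000)
cell (1,1): code 0110 → (1.000,1.692)–(2.000,1.635)
cell (1,4): code 1001 → (2.000,4.144)–(1.000,4.089)
cell (2,1): code 0010 → (2.000,1.635)–(2.504,2.000)
cell (2,2): code 0011 → (2.504,2.000)–(2.888,3.000)
cell (2,3): code 0011 → (2.888,3.000)–(2.225,4.000)
cell (2,4): code 0001 → (2.225,4.000)–(2.000,4.144)
total: 10 segments, chained into 1 closed loop(s), length Σ = 8.029305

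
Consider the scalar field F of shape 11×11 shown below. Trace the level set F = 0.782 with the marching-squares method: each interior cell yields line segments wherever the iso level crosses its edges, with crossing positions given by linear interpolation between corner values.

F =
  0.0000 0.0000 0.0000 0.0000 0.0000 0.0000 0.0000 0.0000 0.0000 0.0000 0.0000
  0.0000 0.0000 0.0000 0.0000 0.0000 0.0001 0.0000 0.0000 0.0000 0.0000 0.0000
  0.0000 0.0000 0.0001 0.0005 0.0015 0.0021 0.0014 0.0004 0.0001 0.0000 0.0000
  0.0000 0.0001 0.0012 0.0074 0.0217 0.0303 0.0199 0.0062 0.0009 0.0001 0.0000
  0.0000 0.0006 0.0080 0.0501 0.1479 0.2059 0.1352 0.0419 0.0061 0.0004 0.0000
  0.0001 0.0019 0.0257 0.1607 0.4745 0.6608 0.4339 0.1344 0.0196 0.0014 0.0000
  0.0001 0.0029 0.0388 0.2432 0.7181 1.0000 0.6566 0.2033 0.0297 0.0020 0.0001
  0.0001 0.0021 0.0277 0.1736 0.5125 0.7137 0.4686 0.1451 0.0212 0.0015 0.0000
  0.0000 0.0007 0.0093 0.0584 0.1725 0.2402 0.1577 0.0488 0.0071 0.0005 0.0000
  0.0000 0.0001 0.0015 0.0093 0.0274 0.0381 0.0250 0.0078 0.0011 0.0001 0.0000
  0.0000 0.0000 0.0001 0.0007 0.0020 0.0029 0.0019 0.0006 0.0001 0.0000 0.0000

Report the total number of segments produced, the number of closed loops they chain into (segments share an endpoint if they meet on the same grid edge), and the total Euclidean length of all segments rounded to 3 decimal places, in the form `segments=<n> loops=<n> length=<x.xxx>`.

segments=4 loops=1 length=3.986

cell (5,4): code 0100 → (5.357,5.000)–(6.000,4.227)
cell (5,5): code 1000 → (6.000,5.635)–(5.357,5.000)
cell (6,4): code 0010 → (6.000,4.227)–(6.761,5.000)
cell (6,5): code 0001 → (6.761,5.000)–(6.000,5.635)
total: 4 segments, chained into 1 closed loop(s), length Σ = 3.985517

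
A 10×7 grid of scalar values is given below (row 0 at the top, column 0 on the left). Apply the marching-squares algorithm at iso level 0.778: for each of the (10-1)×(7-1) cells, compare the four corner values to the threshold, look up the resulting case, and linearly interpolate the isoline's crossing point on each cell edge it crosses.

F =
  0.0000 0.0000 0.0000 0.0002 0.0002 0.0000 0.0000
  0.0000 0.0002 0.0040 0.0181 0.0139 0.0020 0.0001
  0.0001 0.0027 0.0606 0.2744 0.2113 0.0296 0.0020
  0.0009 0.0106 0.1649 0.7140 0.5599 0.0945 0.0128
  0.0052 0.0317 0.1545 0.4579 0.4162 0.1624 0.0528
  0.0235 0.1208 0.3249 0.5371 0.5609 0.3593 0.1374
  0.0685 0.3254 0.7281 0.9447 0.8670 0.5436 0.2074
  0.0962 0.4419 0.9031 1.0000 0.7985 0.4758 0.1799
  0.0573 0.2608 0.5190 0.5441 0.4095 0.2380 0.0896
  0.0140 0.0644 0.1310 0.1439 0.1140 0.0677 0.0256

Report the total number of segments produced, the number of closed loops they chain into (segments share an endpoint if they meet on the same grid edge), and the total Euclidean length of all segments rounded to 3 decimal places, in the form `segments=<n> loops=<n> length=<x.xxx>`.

cell (5,2): code 0100 → (5.591,3.000)–(6.000,2.230)
cell (5,3): code 1100 → (5.709,4.000)–(5.591,3.000)
cell (5,4): code 1000 → (6.000,4.275)–(5.709,4.000)
cell (6,1): code 0100 → (6.285,2.000)–(7.000,1.729)
cell (6,2): code 1110 → (6.000,2.230)–(6.285,2.000)
cell (6,4): code 1001 → (7.000,4.064)–(6.000,4.275)
cell (7,1): code 0010 → (7.000,1.729)–(7.326,2.000)
cell (7,2): code 0011 → (7.326,2.000)–(7.487,3.000)
cell (7,3): code 0011 → (7.487,3.000)–(7.053,4.000)
cell (7,4): code 0001 → (7.053,4.000)–(7.000,4.064)
total: 10 segments, chained into 1 closed loop(s), length Σ = 7.041703

segments=10 loops=1 length=7.042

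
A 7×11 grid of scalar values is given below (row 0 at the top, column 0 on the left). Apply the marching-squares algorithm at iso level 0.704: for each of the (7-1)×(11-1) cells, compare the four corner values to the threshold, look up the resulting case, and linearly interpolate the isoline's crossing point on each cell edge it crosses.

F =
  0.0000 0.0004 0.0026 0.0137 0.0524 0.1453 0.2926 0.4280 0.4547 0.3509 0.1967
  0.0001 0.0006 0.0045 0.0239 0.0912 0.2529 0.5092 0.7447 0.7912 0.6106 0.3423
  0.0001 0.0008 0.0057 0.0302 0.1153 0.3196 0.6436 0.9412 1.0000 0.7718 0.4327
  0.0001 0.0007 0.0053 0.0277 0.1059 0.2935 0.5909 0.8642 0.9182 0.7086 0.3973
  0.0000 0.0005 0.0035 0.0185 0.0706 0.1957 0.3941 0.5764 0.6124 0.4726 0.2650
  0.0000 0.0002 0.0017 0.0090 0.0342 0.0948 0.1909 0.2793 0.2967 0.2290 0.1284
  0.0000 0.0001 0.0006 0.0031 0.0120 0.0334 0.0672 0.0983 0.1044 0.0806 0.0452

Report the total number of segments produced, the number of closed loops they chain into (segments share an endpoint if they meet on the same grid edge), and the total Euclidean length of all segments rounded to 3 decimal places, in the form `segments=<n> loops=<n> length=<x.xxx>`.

cell (0,6): code 0100 → (0.871,7.000)–(1.000,6.827)
cell (0,7): code 1100 → (0.741,8.000)–(0.871,7.000)
cell (0,8): code 1000 → (1.000,8.483)–(0.741,8.000)
cell (1,6): code 0110 → (1.000,6.827)–(2.000,6.203)
cell (1,8): code 1101 → (1.579,9.000)–(1.000,8.483)
cell (1,9): code 1000 → (2.000,9.200)–(1.579,9.000)
cell (2,6): code 0110 → (2.000,6.203)–(3.000,6.414)
cell (2,9): code 1001 → (3.000,9.015)–(2.000,9.200)
cell (3,6): code 0010 → (3.000,6.414)–(3.557,7.000)
cell (3,7): code 0011 → (3.557,7.000)–(3.700,8.000)
cell (3,8): code 0011 → (3.700,8.000)–(3.019,9.000)
cell (3,9): code 0001 → (3.019,9.000)–(3.000,9.015)
total: 12 segments, chained into 1 closed loop(s), length Σ = 9.284954

segments=12 loops=1 length=9.285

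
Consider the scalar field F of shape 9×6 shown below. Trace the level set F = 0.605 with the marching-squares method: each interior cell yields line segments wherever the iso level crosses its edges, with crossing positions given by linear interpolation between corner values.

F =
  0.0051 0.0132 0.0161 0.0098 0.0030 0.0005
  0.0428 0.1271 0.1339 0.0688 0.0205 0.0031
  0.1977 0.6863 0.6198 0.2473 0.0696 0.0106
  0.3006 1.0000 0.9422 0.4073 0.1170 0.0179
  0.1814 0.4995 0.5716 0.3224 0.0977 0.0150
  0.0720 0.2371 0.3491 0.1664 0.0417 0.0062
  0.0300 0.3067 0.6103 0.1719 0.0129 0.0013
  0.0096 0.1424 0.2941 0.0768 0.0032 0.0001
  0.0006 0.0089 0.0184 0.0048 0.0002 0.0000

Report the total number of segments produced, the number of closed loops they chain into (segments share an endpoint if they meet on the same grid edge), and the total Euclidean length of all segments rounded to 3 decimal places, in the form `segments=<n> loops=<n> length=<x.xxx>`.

segments=12 loops=2 length=6.695

cell (1,0): code 0100 → (1.855,1.000)–(2.000,0.834)
cell (1,1): code 1100 → (1.970,2.000)–(1.855,1.000)
cell (1,2): code 1000 → (2.000,2.040)–(1.970,2.000)
cell (2,0): code 0110 → (2.000,0.834)–(3.000,0.435)
cell (2,2): code 1001 → (3.000,2.630)–(2.000,2.040)
cell (3,0): code 0010 → (3.000,0.435)–(3.789,1.000)
cell (3,1): code 0011 → (3.789,1.000)–(3.910,2.000)
cell (3,2): code 0001 → (3.910,2.000)–(3.000,2.630)
cell (5,1): code 0100 → (5.980,2.000)–(6.000,1.983)
cell (5,2): code 1000 → (6.000,2.012)–(5.980,2.000)
cell (6,1): code 0010 → (6.000,1.983)–(6.017,2.000)
cell (6,2): code 0001 → (6.017,2.000)–(6.000,2.012)
total: 12 segments, chained into 2 closed loop(s), length Σ = 6.695358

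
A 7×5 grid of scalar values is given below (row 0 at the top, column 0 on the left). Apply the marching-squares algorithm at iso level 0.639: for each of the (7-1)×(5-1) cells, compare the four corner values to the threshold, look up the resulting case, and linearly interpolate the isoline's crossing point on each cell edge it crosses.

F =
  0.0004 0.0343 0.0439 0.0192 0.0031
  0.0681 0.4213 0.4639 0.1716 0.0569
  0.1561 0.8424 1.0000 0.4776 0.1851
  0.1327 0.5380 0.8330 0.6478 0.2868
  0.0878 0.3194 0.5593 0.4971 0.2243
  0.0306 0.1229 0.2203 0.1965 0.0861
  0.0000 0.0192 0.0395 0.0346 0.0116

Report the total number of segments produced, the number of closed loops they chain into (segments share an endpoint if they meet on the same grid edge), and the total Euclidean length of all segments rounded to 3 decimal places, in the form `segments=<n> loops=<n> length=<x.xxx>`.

segments=10 loops=1 length=7.035

cell (1,0): code 0100 → (1.517,1.000)–(2.000,0.704)
cell (1,1): code 1100 → (1.327,2.000)–(1.517,1.000)
cell (1,2): code 1000 → (2.000,2.691)–(1.327,2.000)
cell (2,0): code 0010 → (2.000,0.704)–(2.668,1.000)
cell (2,1): code 0111 → (2.668,1.000)–(3.000,1.342)
cell (2,2): code 1101 → (2.948,3.000)–(2.000,2.691)
cell (2,3): code 1000 → (3.000,3.024)–(2.948,3.000)
cell (3,1): code 0010 → (3.000,1.342)–(3.709,2.000)
cell (3,2): code 0011 → (3.709,2.000)–(3.058,3.000)
cell (3,3): code 0001 → (3.058,3.000)–(3.000,3.024)
total: 10 segments, chained into 1 closed loop(s), length Σ = 7.034874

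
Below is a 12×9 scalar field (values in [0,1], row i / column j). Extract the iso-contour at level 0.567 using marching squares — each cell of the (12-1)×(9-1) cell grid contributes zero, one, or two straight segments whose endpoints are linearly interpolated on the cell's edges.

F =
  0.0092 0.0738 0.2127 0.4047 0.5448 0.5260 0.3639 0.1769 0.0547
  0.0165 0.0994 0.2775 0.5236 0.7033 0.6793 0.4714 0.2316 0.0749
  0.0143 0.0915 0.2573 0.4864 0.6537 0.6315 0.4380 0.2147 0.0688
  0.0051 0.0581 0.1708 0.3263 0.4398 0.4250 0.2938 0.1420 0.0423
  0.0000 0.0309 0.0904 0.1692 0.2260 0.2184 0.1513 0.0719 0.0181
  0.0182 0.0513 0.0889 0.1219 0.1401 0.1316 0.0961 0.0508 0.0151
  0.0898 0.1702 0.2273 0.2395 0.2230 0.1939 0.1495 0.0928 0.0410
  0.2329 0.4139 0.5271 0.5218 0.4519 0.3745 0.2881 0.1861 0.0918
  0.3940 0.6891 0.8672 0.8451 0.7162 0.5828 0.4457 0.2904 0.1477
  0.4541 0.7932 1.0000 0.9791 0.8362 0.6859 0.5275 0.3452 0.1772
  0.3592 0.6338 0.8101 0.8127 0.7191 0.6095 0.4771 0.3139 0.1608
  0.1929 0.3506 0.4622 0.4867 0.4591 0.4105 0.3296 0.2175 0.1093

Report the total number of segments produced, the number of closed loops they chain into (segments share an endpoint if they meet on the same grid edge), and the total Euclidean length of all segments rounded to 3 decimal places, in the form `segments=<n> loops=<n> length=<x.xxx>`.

cell (0,3): code 0100 → (0.140,4.000)–(1.000,3.242)
cell (0,4): code 1100 → (0.267,5.000)–(0.140,4.000)
cell (0,5): code 1000 → (1.000,5.540)–(0.267,5.000)
cell (1,3): code 0110 → (1.000,3.242)–(2.000,3.482)
cell (1,5): code 1001 → (2.000,5.333)–(1.000,5.540)
cell (2,3): code 0010 → (2.000,3.482)–(2.405,4.000)
cell (2,4): code 0011 → (2.405,4.000)–(2.312,5.000)
cell (2,5): code 0001 → (2.312,5.000)–(2.000,5.333)
cell (7,0): code 0100 → (7.556,1.000)–(8.000,0.586)
cell (7,1): code 1100 → (7.117,2.000)–(7.556,1.000)
cell (7,2): code 1100 → (7.140,3.000)–(7.117,2.000)
cell (7,3): code 1100 → (7.435,4.000)–(7.140,3.000)
cell (7,4): code 1100 → (7.924,5.000)–(7.435,4.000)
cell (7,5): code 1000 → (8.000,5.115)–(7.924,5.000)
cell (8,0): code 0110 → (8.000,0.586)–(9.000,0.333)
cell (8,5): code 1001 → (9.000,5.751)–(8.000,5.115)
cell (9,0): code 0110 → (9.000,0.333)–(10.000,0.757)
cell (9,5): code 1001 → (10.000,5.321)–(9.000,5.751)
cell (10,0): code 0010 → (10.000,0.757)–(10.236,1.000)
cell (10,1): code 0011 → (10.236,1.000)–(10.699,2.000)
cell (10,2): code 0011 → (10.699,2.000)–(10.754,3.000)
cell (10,3): code 0011 → (10.754,3.000)–(10.585,4.000)
cell (10,4): code 0011 → (10.585,4.000)–(10.214,5.000)
cell (10,5): code 0001 → (10.214,5.000)–(10.000,5.321)
total: 24 segments, chained into 2 closed loop(s), length Σ = 21.525934

segments=24 loops=2 length=21.526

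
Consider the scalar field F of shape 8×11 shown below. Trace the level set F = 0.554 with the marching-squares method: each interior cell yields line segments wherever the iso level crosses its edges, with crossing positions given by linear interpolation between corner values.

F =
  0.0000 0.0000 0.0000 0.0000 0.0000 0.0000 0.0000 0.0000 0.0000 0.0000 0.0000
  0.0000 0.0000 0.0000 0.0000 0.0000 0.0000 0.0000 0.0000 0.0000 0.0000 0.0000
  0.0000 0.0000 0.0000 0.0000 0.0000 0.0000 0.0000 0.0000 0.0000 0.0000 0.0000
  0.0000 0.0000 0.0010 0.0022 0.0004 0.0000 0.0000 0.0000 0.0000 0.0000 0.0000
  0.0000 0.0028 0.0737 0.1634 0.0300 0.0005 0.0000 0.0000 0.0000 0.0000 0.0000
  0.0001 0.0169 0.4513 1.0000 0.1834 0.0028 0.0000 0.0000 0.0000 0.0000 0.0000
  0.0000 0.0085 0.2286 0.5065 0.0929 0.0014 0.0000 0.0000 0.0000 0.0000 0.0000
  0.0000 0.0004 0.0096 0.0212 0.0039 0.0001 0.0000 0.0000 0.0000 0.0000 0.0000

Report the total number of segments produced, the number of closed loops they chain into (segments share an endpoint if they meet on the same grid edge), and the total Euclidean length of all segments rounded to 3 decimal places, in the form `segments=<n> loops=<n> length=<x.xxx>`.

cell (4,2): code 0100 → (4.467,3.000)–(5.000,2.187)
cell (4,3): code 1000 → (5.000,3.546)–(4.467,3.000)
cell (5,2): code 0010 → (5.000,2.187)–(5.904,3.000)
cell (5,3): code 0001 → (5.904,3.000)–(5.000,3.546)
total: 4 segments, chained into 1 closed loop(s), length Σ = 4.006750

segments=4 loops=1 length=4.007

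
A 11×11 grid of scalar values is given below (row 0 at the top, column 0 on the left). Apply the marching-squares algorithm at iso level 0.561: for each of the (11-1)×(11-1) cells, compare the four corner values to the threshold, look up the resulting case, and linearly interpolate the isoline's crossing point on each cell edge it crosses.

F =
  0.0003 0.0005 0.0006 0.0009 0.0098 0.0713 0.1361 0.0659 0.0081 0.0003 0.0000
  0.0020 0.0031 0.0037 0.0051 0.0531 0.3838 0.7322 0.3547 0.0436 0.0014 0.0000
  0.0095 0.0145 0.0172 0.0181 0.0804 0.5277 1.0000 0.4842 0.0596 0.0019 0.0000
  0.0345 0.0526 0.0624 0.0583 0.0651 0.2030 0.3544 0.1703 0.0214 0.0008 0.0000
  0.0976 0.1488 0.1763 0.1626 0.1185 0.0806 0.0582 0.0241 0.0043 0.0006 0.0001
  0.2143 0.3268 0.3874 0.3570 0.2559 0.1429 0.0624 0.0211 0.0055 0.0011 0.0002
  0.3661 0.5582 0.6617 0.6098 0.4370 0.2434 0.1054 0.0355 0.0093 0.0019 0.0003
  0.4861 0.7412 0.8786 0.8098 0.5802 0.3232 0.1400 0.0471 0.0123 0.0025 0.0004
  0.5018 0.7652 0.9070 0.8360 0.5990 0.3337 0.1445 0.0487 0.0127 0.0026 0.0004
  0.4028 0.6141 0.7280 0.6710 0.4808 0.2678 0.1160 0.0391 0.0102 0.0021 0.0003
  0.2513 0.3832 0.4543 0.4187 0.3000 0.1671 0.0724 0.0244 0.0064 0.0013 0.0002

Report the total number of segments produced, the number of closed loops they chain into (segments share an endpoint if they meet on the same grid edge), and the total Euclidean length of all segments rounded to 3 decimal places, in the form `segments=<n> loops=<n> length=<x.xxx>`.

cell (0,5): code 0100 → (0.713,6.000)–(1.000,5.509)
cell (0,6): code 1000 → (1.000,6.454)–(0.713,6.000)
cell (1,5): code 0110 → (1.000,5.509)–(2.000,5.071)
cell (1,6): code 1001 → (2.000,6.851)–(1.000,6.454)
cell (2,5): code 0010 → (2.000,5.071)–(2.680,6.000)
cell (2,6): code 0001 → (2.680,6.000)–(2.000,6.851)
cell (5,1): code 0100 → (5.633,2.000)–(6.000,1.027)
cell (5,2): code 1100 → (5.807,3.000)–(5.633,2.000)
cell (5,3): code 1000 → (6.000,3.282)–(5.807,3.000)
cell (6,0): code 0100 → (6.015,1.000)–(7.000,0.294)
cell (6,1): code 1110 → (6.000,1.027)–(6.015,1.000)
cell (6,3): code 1101 → (6.866,4.000)–(6.000,3.282)
cell (6,4): code 1000 → (7.000,4.075)–(6.866,4.000)
cell (7,0): code 0110 → (7.000,0.294)–(8.000,0.225)
cell (7,4): code 1001 → (8.000,4.143)–(7.000,4.075)
cell (8,0): code 0110 → (8.000,0.225)–(9.000,0.749)
cell (8,3): code 1011 → (9.000,3.578)–(8.321,4.000)
cell (8,4): code 0001 → (8.321,4.000)–(8.000,4.143)
cell (9,0): code 0010 → (9.000,0.749)–(9.230,1.000)
cell (9,1): code 0011 → (9.230,1.000)–(9.610,2.000)
cell (9,2): code 0011 → (9.610,2.000)–(9.436,3.000)
cell (9,3): code 0001 → (9.436,3.000)–(9.000,3.578)
total: 22 segments, chained into 2 closed loop(s), length Σ = 17.867259

segments=22 loops=2 length=17.867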